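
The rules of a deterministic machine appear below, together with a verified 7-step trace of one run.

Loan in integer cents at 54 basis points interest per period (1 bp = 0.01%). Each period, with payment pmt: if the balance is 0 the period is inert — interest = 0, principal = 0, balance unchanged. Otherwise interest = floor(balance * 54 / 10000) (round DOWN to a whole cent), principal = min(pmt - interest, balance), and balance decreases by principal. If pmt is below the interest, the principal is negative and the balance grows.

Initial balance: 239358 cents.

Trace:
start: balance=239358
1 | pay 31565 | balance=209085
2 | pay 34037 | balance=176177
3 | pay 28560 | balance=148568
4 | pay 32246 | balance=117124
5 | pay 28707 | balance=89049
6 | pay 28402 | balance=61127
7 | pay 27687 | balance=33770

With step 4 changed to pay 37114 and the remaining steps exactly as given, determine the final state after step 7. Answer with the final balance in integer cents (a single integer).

28823

(re-executing from step 4 with the substitution; state before step 4: balance=148568)
4 | pay 37114 | balance=112256
5 | pay 28707 | balance=84155
6 | pay 28402 | balance=56207
7 | pay 27687 | balance=28823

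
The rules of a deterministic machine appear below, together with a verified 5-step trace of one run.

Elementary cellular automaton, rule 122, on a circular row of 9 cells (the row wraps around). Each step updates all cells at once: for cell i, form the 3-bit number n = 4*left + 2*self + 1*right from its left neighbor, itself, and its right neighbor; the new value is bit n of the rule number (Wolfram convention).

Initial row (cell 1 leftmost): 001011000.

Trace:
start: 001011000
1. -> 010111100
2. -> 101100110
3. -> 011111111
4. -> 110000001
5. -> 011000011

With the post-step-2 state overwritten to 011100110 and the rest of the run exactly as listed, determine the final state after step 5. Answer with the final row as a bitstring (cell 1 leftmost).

110110000

state after step 2 := 011100110
3. -> 110111111
4. -> 011100000
5. -> 110110000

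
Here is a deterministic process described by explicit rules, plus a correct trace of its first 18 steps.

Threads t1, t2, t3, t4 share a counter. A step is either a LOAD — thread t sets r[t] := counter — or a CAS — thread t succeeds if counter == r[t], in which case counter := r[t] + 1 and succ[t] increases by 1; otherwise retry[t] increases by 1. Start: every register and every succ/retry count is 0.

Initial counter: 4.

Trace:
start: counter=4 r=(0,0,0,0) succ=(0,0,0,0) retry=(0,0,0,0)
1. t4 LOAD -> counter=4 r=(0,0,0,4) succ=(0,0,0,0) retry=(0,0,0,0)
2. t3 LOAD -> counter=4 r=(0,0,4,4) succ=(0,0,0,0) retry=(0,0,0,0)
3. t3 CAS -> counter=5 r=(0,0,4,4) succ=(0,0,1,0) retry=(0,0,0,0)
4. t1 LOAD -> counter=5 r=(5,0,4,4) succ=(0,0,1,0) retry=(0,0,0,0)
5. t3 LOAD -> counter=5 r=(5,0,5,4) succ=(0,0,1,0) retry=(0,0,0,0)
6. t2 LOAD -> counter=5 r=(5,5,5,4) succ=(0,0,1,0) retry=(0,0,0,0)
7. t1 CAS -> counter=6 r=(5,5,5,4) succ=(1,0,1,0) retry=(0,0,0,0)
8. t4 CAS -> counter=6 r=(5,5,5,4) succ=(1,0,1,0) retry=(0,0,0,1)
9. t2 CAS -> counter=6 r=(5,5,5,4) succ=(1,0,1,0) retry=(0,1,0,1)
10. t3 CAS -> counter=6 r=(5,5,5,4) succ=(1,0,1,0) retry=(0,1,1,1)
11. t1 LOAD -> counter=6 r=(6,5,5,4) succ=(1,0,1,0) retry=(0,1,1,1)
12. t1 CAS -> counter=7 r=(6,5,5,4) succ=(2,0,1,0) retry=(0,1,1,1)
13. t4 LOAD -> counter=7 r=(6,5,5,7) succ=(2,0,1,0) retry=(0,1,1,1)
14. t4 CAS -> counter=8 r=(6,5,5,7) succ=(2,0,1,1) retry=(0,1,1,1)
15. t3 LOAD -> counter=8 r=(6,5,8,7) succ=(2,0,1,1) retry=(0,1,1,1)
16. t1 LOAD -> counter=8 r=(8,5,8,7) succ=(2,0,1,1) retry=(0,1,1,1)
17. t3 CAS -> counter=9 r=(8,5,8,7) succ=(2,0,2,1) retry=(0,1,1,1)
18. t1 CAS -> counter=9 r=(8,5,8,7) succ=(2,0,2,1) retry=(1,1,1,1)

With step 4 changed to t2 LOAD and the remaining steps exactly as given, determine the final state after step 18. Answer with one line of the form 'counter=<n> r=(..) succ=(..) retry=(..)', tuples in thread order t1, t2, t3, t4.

counter=9 r=(8,5,8,7) succ=(1,1,2,1) retry=(2,0,1,1)

(re-executing from step 4 with the substitution; state before step 4: counter=5 r=(0,0,4,4) succ=(0,0,1,0) retry=(0,0,0,0))
4. t2 LOAD -> counter=5 r=(0,5,4,4) succ=(0,0,1,0) retry=(0,0,0,0)
5. t3 LOAD -> counter=5 r=(0,5,5,4) succ=(0,0,1,0) retry=(0,0,0,0)
6. t2 LOAD -> counter=5 r=(0,5,5,4) succ=(0,0,1,0) retry=(0,0,0,0)
7. t1 CAS -> counter=5 r=(0,5,5,4) succ=(0,0,1,0) retry=(1,0,0,0)
8. t4 CAS -> counter=5 r=(0,5,5,4) succ=(0,0,1,0) retry=(1,0,0,1)
9. t2 CAS -> counter=6 r=(0,5,5,4) succ=(0,1,1,0) retry=(1,0,0,1)
10. t3 CAS -> counter=6 r=(0,5,5,4) succ=(0,1,1,0) retry=(1,0,1,1)
11. t1 LOAD -> counter=6 r=(6,5,5,4) succ=(0,1,1,0) retry=(1,0,1,1)
12. t1 CAS -> counter=7 r=(6,5,5,4) succ=(1,1,1,0) retry=(1,0,1,1)
13. t4 LOAD -> counter=7 r=(6,5,5,7) succ=(1,1,1,0) retry=(1,0,1,1)
14. t4 CAS -> counter=8 r=(6,5,5,7) succ=(1,1,1,1) retry=(1,0,1,1)
15. t3 LOAD -> counter=8 r=(6,5,8,7) succ=(1,1,1,1) retry=(1,0,1,1)
16. t1 LOAD -> counter=8 r=(8,5,8,7) succ=(1,1,1,1) retry=(1,0,1,1)
17. t3 CAS -> counter=9 r=(8,5,8,7) succ=(1,1,2,1) retry=(1,0,1,1)
18. t1 CAS -> counter=9 r=(8,5,8,7) succ=(1,1,2,1) retry=(2,0,1,1)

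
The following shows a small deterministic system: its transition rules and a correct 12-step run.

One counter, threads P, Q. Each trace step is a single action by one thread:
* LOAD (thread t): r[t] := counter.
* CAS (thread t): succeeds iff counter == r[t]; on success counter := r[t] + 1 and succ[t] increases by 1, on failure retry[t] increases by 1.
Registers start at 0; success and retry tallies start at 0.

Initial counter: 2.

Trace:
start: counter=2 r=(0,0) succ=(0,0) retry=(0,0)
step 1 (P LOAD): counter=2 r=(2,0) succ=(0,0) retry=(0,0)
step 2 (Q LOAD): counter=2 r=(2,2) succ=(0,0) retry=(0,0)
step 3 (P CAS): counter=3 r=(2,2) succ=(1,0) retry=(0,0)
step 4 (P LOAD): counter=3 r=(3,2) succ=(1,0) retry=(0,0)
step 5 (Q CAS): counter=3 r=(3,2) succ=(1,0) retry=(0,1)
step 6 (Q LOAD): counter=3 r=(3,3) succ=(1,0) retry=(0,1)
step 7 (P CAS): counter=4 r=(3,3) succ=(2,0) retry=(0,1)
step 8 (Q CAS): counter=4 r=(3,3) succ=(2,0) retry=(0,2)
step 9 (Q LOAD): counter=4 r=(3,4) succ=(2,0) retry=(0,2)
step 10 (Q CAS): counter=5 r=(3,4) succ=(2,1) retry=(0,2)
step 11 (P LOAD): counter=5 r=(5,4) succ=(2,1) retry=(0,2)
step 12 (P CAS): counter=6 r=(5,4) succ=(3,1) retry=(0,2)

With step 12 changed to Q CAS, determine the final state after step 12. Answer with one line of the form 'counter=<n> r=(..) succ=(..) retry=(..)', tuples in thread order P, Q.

(re-executing from step 12 with the substitution; state before step 12: counter=5 r=(5,4) succ=(2,1) retry=(0,2))
step 12 (Q CAS): counter=5 r=(5,4) succ=(2,1) retry=(0,3)

counter=5 r=(5,4) succ=(2,1) retry=(0,3)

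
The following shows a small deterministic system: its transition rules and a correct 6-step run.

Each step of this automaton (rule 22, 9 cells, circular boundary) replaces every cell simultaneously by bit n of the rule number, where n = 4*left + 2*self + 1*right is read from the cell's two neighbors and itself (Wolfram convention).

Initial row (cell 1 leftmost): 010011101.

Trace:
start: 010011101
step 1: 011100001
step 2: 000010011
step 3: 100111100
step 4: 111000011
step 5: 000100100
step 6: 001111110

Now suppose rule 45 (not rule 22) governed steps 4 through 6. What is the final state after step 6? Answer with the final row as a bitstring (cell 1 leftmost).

100111001

(re-executing steps 4..6 under rule 45; state before step 4: 100111100)
step 4: 100100000
step 5: 100101110
step 6: 100111001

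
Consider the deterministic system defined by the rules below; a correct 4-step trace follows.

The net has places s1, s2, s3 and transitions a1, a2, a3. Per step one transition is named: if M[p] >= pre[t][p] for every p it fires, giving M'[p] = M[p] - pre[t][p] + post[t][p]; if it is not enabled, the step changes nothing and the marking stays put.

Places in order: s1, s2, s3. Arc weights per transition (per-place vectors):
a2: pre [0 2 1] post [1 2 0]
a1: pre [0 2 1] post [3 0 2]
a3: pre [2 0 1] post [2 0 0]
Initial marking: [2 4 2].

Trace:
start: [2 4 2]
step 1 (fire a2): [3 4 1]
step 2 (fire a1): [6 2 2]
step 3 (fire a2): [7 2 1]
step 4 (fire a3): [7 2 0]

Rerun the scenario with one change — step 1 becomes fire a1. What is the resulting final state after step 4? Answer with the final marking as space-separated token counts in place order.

(re-executing from step 1 with the substitution; state before step 1: [2 4 2])
step 1 (fire a1): [5 2 3]
step 2 (fire a1): [8 0 4]
step 3 (fire a2): [8 0 4]
step 4 (fire a3): [8 0 3]

8 0 3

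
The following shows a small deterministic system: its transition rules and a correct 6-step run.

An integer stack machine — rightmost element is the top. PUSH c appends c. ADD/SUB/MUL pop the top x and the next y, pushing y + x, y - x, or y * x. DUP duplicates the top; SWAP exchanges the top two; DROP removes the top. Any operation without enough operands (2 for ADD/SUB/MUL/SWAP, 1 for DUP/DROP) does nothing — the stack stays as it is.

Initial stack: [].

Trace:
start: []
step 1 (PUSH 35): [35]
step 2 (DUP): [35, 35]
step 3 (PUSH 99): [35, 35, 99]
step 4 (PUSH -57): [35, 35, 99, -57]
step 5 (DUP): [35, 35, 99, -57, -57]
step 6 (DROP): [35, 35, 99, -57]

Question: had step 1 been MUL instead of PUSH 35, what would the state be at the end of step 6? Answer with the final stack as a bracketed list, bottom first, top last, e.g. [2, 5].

[99, -57]

(re-executing from step 1 with the substitution; state before step 1: [])
step 1 (MUL): []
step 2 (DUP): []
step 3 (PUSH 99): [99]
step 4 (PUSH -57): [99, -57]
step 5 (DUP): [99, -57, -57]
step 6 (DROP): [99, -57]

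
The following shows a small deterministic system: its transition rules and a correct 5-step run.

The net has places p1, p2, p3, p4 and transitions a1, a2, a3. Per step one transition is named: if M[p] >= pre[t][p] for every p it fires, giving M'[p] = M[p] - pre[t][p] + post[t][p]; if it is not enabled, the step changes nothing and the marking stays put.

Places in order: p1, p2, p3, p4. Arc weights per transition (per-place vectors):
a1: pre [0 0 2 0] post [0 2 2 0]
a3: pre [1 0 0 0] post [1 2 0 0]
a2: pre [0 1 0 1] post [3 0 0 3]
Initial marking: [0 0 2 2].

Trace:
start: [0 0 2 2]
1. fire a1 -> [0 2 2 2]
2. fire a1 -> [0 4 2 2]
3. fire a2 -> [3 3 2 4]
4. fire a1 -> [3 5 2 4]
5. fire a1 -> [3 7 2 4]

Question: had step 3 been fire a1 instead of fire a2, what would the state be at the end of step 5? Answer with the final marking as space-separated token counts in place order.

0 10 2 2

(re-executing from step 3 with the substitution; state before step 3: [0 4 2 2])
3. fire a1 -> [0 6 2 2]
4. fire a1 -> [0 8 2 2]
5. fire a1 -> [0 10 2 2]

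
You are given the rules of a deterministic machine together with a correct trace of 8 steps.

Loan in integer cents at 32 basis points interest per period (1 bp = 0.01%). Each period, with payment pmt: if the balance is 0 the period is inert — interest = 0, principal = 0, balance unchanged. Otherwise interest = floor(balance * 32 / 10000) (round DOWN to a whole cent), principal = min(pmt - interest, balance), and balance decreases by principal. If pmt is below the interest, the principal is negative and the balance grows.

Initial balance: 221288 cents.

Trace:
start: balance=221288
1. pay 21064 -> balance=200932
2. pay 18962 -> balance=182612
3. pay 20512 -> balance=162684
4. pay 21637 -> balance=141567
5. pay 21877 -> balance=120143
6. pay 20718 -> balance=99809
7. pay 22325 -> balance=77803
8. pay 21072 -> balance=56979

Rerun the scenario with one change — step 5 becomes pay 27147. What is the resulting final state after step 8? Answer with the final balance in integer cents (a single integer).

(re-executing from step 5 with the substitution; state before step 5: balance=141567)
5. pay 27147 -> balance=114873
6. pay 20718 -> balance=94522
7. pay 22325 -> balance=72499
8. pay 21072 -> balance=51658

51658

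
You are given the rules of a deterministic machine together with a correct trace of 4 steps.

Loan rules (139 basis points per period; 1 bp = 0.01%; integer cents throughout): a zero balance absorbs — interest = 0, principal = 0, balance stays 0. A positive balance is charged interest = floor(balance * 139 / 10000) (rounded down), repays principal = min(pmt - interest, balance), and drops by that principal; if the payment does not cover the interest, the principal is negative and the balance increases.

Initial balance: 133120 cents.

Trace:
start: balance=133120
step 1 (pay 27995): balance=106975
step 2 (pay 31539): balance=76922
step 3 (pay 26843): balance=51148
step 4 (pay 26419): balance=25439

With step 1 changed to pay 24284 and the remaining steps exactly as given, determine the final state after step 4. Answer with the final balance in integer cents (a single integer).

29307

(re-executing from step 1 with the substitution; state before step 1: balance=133120)
step 1 (pay 24284): balance=110686
step 2 (pay 31539): balance=80685
step 3 (pay 26843): balance=54963
step 4 (pay 26419): balance=29307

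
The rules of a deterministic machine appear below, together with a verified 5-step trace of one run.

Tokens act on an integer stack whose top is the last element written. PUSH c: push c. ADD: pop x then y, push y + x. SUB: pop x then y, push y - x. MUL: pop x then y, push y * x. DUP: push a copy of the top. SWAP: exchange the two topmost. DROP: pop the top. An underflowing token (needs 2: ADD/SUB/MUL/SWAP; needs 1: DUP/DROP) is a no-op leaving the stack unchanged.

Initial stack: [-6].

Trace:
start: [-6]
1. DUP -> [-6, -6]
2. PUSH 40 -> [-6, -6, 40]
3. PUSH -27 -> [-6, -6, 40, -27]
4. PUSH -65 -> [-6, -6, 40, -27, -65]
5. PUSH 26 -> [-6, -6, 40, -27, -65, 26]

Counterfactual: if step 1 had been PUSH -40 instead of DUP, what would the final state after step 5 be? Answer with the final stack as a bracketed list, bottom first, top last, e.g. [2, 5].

[-6, -40, 40, -27, -65, 26]

(re-executing from step 1 with the substitution; state before step 1: [-6])
1. PUSH -40 -> [-6, -40]
2. PUSH 40 -> [-6, -40, 40]
3. PUSH -27 -> [-6, -40, 40, -27]
4. PUSH -65 -> [-6, -40, 40, -27, -65]
5. PUSH 26 -> [-6, -40, 40, -27, -65, 26]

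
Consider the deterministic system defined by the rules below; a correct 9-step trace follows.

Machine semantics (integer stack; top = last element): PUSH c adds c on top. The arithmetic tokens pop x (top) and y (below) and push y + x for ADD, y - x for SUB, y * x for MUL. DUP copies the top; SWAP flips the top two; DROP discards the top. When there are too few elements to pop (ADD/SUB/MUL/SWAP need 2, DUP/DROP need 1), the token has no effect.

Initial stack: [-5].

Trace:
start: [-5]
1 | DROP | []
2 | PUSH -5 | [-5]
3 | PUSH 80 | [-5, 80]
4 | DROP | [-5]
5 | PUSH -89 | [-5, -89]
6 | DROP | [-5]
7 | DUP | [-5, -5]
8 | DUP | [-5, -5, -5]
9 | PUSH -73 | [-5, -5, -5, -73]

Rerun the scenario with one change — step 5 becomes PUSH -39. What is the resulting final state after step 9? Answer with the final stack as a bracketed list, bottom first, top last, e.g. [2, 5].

[-5, -5, -5, -73]

(re-executing from step 5 with the substitution; state before step 5: [-5])
5 | PUSH -39 | [-5, -39]
6 | DROP | [-5]
7 | DUP | [-5, -5]
8 | DUP | [-5, -5, -5]
9 | PUSH -73 | [-5, -5, -5, -73]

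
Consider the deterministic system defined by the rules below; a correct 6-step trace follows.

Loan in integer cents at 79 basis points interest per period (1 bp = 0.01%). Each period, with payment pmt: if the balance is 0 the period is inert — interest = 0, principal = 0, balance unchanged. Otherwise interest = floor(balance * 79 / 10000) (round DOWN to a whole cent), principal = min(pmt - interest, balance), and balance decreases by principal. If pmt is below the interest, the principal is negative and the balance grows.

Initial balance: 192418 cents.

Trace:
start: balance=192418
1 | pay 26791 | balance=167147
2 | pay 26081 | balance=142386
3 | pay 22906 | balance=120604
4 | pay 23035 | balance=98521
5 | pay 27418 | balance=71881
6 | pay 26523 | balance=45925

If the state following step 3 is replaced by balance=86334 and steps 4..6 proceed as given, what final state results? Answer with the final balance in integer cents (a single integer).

10837

state after step 3 := balance=86334
4 | pay 23035 | balance=63981
5 | pay 27418 | balance=37068
6 | pay 26523 | balance=10837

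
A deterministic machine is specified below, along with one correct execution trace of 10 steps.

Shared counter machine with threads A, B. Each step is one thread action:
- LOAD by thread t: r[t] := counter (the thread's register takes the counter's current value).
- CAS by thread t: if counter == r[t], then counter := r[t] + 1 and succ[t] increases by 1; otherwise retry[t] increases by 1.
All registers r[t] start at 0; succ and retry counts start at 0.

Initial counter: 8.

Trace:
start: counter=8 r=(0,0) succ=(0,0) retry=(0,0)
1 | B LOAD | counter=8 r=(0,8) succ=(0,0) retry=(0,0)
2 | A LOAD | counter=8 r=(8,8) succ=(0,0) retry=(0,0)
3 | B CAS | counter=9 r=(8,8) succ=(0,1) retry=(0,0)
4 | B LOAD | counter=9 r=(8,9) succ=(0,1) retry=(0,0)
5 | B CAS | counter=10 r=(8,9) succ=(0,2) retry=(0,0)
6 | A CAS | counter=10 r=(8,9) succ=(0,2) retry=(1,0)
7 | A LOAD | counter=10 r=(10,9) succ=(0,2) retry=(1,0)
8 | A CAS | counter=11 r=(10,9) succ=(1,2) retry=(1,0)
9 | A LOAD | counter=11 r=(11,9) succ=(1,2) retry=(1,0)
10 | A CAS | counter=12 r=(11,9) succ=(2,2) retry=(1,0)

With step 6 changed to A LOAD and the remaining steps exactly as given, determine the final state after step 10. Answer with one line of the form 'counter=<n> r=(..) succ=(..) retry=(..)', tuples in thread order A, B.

counter=12 r=(11,9) succ=(2,2) retry=(0,0)

(re-executing from step 6 with the substitution; state before step 6: counter=10 r=(8,9) succ=(0,2) retry=(0,0))
6 | A LOAD | counter=10 r=(10,9) succ=(0,2) retry=(0,0)
7 | A LOAD | counter=10 r=(10,9) succ=(0,2) retry=(0,0)
8 | A CAS | counter=11 r=(10,9) succ=(1,2) retry=(0,0)
9 | A LOAD | counter=11 r=(11,9) succ=(1,2) retry=(0,0)
10 | A CAS | counter=12 r=(11,9) succ=(2,2) retry=(0,0)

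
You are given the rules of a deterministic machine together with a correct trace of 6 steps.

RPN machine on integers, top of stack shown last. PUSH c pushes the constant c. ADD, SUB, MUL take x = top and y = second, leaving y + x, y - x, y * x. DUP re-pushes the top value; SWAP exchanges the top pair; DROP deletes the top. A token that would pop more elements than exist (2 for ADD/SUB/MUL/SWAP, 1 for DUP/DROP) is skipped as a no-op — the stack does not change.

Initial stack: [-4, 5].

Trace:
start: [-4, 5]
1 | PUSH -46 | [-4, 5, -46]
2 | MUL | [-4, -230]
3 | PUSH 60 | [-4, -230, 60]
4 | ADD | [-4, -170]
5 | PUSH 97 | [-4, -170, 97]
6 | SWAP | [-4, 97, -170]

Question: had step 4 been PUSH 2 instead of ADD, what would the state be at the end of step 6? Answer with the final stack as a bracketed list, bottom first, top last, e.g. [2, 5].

(re-executing from step 4 with the substitution; state before step 4: [-4, -230, 60])
4 | PUSH 2 | [-4, -230, 60, 2]
5 | PUSH 97 | [-4, -230, 60, 2, 97]
6 | SWAP | [-4, -230, 60, 97, 2]

[-4, -230, 60, 97, 2]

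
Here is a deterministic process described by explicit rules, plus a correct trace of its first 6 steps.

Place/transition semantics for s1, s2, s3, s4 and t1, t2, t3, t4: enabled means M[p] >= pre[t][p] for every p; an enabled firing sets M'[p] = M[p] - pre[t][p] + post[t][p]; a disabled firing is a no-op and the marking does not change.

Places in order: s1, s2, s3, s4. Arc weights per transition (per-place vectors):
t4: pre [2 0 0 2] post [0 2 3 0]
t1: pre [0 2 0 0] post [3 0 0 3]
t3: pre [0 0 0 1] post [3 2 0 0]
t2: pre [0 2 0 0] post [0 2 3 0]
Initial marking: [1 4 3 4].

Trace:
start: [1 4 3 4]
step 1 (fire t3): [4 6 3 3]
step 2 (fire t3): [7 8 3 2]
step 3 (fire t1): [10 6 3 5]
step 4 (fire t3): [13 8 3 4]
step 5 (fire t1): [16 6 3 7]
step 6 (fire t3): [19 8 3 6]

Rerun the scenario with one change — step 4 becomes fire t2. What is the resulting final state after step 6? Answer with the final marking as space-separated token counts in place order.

16 6 6 7

(re-executing from step 4 with the substitution; state before step 4: [10 6 3 5])
step 4 (fire t2): [10 6 6 5]
step 5 (fire t1): [13 4 6 8]
step 6 (fire t3): [16 6 6 7]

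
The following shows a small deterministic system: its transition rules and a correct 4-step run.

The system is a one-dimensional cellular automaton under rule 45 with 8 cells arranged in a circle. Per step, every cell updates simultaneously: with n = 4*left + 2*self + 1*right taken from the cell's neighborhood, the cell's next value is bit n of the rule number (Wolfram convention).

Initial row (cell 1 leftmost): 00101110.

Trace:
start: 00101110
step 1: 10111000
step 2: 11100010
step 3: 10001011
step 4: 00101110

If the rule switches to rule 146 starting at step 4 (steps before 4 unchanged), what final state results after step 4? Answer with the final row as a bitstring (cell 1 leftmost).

(re-executing step 4 under rule 146; state before step 4: 10001011)
step 4: 01010001

01010001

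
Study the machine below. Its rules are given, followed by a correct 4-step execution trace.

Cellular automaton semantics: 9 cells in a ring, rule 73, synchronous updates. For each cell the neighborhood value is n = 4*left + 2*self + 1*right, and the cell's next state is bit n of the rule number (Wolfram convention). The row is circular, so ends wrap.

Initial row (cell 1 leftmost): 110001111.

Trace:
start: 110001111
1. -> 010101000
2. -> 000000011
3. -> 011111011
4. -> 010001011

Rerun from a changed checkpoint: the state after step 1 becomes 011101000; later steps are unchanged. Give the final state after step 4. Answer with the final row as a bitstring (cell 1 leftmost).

state after step 1 := 011101000
2. -> 010100011
3. -> 000001011
4. -> 011100011

011100011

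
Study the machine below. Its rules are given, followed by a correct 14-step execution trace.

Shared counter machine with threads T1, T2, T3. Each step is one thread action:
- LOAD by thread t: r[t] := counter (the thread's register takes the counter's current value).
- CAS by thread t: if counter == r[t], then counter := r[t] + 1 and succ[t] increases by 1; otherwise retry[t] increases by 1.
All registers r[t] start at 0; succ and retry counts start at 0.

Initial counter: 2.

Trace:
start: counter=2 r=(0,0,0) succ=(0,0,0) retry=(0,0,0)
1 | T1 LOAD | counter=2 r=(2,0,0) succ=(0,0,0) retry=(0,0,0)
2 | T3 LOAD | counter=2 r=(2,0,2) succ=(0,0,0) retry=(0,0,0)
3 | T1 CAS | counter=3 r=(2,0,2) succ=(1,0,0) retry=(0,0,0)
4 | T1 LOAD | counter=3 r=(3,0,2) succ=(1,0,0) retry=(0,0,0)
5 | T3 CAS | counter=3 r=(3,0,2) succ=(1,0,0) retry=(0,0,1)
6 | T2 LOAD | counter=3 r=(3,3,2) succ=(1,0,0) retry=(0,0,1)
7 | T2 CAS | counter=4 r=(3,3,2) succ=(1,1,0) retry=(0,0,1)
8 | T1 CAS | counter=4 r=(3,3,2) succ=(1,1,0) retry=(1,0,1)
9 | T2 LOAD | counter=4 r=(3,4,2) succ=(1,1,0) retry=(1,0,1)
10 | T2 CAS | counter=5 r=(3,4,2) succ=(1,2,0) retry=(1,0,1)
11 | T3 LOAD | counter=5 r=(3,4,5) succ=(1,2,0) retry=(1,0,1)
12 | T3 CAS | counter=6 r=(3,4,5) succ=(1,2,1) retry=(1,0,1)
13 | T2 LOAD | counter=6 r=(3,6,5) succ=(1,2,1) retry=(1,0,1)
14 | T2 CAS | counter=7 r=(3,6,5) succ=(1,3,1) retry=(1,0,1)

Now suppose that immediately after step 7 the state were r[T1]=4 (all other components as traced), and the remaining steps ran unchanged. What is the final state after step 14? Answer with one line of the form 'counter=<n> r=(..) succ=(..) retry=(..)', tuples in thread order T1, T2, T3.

counter=8 r=(4,7,6) succ=(2,3,1) retry=(0,0,1)

state after step 7 := counter=4 r=(4,3,2) succ=(1,1,0) retry=(0,0,1)
8 | T1 CAS | counter=5 r=(4,3,2) succ=(2,1,0) retry=(0,0,1)
9 | T2 LOAD | counter=5 r=(4,5,2) succ=(2,1,0) retry=(0,0,1)
10 | T2 CAS | counter=6 r=(4,5,2) succ=(2,2,0) retry=(0,0,1)
11 | T3 LOAD | counter=6 r=(4,5,6) succ=(2,2,0) retry=(0,0,1)
12 | T3 CAS | counter=7 r=(4,5,6) succ=(2,2,1) retry=(0,0,1)
13 | T2 LOAD | counter=7 r=(4,7,6) succ=(2,2,1) retry=(0,0,1)
14 | T2 CAS | counter=8 r=(4,7,6) succ=(2,3,1) retry=(0,0,1)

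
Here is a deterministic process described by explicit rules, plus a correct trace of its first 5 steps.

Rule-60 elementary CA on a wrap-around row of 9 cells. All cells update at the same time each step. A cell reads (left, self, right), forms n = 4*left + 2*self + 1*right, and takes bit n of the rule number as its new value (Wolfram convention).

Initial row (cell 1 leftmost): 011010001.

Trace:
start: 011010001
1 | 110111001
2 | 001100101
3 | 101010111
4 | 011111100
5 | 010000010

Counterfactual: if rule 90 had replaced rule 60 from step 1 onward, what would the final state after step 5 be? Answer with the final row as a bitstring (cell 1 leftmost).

(re-executing steps 1..5 under rule 90; state before step 1: 011010001)
1 | 011001010
2 | 111110001
3 | 000011011
4 | 100111011
5 | 111101010

111101010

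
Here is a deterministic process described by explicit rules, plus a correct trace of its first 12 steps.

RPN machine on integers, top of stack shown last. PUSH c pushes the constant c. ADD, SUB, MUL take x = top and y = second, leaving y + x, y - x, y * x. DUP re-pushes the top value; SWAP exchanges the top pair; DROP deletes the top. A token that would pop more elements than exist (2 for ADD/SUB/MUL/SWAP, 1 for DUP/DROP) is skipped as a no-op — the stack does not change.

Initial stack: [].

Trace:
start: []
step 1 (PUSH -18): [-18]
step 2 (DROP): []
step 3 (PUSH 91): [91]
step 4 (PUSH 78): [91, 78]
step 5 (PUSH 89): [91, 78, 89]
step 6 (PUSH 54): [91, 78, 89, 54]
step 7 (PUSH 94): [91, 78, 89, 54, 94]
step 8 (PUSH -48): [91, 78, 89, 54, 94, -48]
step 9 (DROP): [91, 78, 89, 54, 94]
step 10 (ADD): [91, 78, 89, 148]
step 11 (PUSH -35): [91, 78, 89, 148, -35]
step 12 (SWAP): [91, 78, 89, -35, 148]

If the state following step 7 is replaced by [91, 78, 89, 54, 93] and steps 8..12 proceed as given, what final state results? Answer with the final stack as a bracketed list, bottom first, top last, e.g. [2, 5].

state after step 7 := [91, 78, 89, 54, 93]
step 8 (PUSH -48): [91, 78, 89, 54, 93, -48]
step 9 (DROP): [91, 78, 89, 54, 93]
step 10 (ADD): [91, 78, 89, 147]
step 11 (PUSH -35): [91, 78, 89, 147, -35]
step 12 (SWAP): [91, 78, 89, -35, 147]

[91, 78, 89, -35, 147]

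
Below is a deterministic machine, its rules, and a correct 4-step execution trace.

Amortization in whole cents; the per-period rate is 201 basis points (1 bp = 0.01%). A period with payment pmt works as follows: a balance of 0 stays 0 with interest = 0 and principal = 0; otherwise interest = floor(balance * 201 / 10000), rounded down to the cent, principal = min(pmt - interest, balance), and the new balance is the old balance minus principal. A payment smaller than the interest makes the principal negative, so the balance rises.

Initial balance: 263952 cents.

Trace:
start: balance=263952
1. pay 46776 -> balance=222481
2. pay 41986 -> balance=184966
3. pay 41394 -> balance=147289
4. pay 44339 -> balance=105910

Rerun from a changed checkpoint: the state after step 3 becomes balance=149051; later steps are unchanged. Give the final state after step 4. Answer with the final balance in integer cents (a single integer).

107707

state after step 3 := balance=149051
4. pay 44339 -> balance=107707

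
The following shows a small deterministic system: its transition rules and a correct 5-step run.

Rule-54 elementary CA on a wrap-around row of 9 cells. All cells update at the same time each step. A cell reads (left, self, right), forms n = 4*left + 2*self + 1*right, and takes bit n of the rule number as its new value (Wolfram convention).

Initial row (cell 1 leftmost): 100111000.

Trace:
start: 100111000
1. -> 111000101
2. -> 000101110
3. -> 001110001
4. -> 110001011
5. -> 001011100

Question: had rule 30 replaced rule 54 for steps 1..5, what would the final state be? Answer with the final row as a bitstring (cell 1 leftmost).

(re-executing steps 1..5 under rule 30; state before step 1: 100111000)
1. -> 111100101
2. -> 000011101
3. -> 100110001
4. -> 011101011
5. -> 010001010

010001010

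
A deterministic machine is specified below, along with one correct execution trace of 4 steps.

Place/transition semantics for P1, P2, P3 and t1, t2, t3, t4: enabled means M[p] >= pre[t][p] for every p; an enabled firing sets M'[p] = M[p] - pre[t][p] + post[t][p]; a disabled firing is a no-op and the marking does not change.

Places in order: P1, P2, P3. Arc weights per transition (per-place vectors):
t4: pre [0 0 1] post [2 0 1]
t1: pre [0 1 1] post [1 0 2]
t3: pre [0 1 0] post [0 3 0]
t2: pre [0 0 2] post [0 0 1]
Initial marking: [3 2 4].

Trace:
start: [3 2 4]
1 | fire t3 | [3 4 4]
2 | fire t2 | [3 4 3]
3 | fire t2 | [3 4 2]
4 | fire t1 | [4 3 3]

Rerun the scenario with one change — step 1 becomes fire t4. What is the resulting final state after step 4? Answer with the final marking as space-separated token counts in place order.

(re-executing from step 1 with the substitution; state before step 1: [3 2 4])
1 | fire t4 | [5 2 4]
2 | fire t2 | [5 2 3]
3 | fire t2 | [5 2 2]
4 | fire t1 | [6 1 3]

6 1 3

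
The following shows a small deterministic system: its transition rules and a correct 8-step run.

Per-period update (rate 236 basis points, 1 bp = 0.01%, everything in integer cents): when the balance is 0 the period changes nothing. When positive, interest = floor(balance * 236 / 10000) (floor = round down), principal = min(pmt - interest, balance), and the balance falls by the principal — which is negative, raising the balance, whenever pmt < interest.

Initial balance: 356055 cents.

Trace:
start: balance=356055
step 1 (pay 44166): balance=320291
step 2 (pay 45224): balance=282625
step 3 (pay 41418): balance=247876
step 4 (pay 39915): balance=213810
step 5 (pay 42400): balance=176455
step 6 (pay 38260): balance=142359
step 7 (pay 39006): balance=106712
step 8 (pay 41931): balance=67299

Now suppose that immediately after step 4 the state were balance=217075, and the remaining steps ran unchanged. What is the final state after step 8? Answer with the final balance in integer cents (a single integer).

70884

state after step 4 := balance=217075
step 5 (pay 42400): balance=179797
step 6 (pay 38260): balance=145780
step 7 (pay 39006): balance=110214
step 8 (pay 41931): balance=70884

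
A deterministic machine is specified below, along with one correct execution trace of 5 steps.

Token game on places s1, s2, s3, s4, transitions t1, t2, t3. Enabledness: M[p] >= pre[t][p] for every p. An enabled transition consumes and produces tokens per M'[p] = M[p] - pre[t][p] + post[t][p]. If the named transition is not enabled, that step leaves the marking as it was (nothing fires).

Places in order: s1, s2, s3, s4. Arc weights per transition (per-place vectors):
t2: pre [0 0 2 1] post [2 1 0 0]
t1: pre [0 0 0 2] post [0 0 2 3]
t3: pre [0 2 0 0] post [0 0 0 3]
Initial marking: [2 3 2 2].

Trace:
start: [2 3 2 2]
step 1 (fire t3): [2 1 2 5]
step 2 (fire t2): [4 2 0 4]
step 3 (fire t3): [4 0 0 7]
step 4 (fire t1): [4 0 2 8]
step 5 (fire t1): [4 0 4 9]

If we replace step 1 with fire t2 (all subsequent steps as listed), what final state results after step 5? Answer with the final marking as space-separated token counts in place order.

(re-executing from step 1 with the substitution; state before step 1: [2 3 2 2])
step 1 (fire t2): [4 4 0 1]
step 2 (fire t2): [4 4 0 1]
step 3 (fire t3): [4 2 0 4]
step 4 (fire t1): [4 2 2 5]
step 5 (fire t1): [4 2 4 6]

4 2 4 6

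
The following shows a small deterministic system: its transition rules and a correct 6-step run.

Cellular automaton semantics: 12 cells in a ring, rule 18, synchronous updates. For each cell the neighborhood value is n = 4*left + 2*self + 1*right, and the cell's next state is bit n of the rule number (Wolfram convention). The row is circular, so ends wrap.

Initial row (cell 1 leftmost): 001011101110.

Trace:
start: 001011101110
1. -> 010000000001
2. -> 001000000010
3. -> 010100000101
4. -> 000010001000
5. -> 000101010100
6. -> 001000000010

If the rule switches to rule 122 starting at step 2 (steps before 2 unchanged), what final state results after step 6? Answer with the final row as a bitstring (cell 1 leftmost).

101010101010

(re-executing steps 2..6 under rule 122; state before step 2: 010000000001)
2. -> 101000000010
3. -> 010100000101
4. -> 101010001010
5. -> 010101010101
6. -> 101010101010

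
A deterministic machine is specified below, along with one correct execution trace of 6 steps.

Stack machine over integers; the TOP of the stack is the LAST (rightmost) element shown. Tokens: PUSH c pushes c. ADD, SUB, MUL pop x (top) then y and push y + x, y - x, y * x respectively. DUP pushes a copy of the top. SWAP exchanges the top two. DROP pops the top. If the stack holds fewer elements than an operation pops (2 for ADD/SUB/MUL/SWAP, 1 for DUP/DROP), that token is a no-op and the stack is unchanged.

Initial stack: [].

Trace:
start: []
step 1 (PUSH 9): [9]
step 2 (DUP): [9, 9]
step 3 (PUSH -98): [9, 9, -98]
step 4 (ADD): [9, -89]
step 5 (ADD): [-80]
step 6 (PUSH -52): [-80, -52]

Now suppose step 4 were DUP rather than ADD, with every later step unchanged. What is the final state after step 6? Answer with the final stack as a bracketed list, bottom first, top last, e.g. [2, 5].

[9, 9, -196, -52]

(re-executing from step 4 with the substitution; state before step 4: [9, 9, -98])
step 4 (DUP): [9, 9, -98, -98]
step 5 (ADD): [9, 9, -196]
step 6 (PUSH -52): [9, 9, -196, -52]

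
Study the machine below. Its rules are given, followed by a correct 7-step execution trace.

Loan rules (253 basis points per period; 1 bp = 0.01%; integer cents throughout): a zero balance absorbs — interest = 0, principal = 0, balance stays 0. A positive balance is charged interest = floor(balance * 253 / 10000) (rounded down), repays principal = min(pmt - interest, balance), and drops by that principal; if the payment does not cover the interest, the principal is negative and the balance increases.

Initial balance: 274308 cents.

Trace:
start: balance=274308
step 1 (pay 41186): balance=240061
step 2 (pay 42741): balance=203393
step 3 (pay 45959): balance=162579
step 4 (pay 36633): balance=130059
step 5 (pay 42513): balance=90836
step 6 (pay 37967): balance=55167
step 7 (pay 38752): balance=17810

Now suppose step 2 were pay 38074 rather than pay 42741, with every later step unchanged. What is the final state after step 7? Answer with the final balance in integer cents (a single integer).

23098

(re-executing from step 2 with the substitution; state before step 2: balance=240061)
step 2 (pay 38074): balance=208060
step 3 (pay 45959): balance=167364
step 4 (pay 36633): balance=134965
step 5 (pay 42513): balance=95866
step 6 (pay 37967): balance=60324
step 7 (pay 38752): balance=23098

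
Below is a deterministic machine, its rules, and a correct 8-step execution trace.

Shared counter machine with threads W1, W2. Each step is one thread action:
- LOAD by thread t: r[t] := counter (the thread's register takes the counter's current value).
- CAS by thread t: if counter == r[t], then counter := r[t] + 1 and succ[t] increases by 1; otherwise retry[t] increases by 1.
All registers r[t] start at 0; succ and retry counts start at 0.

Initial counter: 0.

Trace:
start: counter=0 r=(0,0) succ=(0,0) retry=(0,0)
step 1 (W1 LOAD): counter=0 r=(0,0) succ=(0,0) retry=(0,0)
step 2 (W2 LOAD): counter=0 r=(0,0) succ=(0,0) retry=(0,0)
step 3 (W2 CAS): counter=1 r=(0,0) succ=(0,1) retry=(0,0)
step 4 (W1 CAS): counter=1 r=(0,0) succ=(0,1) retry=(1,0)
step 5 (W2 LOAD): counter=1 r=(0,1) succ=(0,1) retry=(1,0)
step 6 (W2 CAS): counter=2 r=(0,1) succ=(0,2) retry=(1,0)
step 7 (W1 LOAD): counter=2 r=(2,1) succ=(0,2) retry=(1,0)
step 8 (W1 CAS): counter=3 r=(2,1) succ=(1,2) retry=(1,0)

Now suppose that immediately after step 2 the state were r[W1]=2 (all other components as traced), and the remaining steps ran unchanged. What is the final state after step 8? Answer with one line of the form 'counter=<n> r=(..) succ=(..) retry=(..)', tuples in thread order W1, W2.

state after step 2 := counter=0 r=(2,0) succ=(0,0) retry=(0,0)
step 3 (W2 CAS): counter=1 r=(2,0) succ=(0,1) retry=(0,0)
step 4 (W1 CAS): counter=1 r=(2,0) succ=(0,1) retry=(1,0)
step 5 (W2 LOAD): counter=1 r=(2,1) succ=(0,1) retry=(1,0)
step 6 (W2 CAS): counter=2 r=(2,1) succ=(0,2) retry=(1,0)
step 7 (W1 LOAD): counter=2 r=(2,1) succ=(0,2) retry=(1,0)
step 8 (W1 CAS): counter=3 r=(2,1) succ=(1,2) retry=(1,0)

counter=3 r=(2,1) succ=(1,2) retry=(1,0)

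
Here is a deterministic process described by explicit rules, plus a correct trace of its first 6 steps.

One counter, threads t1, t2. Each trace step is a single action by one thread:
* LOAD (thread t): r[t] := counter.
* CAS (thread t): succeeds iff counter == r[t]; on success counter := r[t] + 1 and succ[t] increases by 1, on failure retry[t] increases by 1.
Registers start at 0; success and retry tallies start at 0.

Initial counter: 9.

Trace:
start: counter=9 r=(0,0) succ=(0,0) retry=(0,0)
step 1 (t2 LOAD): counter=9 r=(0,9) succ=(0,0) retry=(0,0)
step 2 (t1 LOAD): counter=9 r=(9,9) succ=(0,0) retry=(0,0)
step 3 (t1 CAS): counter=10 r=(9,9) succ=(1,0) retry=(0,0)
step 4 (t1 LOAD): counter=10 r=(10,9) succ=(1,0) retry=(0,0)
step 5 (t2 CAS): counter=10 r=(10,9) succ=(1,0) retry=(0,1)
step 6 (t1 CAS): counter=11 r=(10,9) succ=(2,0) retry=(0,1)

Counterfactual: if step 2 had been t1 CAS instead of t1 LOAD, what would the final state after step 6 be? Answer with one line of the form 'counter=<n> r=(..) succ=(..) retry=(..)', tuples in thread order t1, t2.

counter=10 r=(9,9) succ=(0,1) retry=(3,0)

(re-executing from step 2 with the substitution; state before step 2: counter=9 r=(0,9) succ=(0,0) retry=(0,0))
step 2 (t1 CAS): counter=9 r=(0,9) succ=(0,0) retry=(1,0)
step 3 (t1 CAS): counter=9 r=(0,9) succ=(0,0) retry=(2,0)
step 4 (t1 LOAD): counter=9 r=(9,9) succ=(0,0) retry=(2,0)
step 5 (t2 CAS): counter=10 r=(9,9) succ=(0,1) retry=(2,0)
step 6 (t1 CAS): counter=10 r=(9,9) succ=(0,1) retry=(3,0)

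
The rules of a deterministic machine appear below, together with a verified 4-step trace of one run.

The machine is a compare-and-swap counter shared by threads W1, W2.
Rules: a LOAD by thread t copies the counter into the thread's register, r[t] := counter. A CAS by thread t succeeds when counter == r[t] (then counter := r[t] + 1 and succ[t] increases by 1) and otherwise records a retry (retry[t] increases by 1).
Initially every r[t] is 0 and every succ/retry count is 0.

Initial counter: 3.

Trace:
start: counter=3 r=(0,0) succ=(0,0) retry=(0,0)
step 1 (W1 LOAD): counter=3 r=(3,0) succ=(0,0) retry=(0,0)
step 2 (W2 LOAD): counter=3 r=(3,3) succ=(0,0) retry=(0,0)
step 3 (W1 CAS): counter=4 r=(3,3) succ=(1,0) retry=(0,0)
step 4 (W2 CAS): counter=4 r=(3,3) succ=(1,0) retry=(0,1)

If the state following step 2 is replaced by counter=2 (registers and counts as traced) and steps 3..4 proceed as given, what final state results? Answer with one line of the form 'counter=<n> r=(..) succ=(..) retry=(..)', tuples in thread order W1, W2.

counter=2 r=(3,3) succ=(0,0) retry=(1,1)

state after step 2 := counter=2 r=(3,3) succ=(0,0) retry=(0,0)
step 3 (W1 CAS): counter=2 r=(3,3) succ=(0,0) retry=(1,0)
step 4 (W2 CAS): counter=2 r=(3,3) succ=(0,0) retry=(1,1)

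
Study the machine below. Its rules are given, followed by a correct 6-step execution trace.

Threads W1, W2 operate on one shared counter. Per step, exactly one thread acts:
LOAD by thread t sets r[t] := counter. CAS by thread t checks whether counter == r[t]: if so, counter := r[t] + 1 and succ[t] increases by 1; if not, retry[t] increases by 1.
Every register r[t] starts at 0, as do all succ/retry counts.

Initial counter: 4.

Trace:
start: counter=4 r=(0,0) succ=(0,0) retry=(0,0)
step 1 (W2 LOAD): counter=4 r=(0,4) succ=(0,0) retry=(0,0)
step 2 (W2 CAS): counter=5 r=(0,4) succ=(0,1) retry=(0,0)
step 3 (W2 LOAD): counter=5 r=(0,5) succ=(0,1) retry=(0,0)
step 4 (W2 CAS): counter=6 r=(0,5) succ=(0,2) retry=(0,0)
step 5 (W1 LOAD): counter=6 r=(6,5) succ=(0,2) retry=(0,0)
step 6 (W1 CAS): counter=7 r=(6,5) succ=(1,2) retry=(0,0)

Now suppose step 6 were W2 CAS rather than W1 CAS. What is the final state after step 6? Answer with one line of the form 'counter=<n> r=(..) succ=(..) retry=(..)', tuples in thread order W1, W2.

(re-executing from step 6 with the substitution; state before step 6: counter=6 r=(6,5) succ=(0,2) retry=(0,0))
step 6 (W2 CAS): counter=6 r=(6,5) succ=(0,2) retry=(0,1)

counter=6 r=(6,5) succ=(0,2) retry=(0,1)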